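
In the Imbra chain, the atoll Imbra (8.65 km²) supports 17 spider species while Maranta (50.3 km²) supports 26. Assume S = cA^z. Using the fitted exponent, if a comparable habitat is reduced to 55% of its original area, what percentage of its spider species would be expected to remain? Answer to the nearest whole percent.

z = ln(26/17) / ln(50.3/8.65) = 0.4249 / 1.7604 = 0.2413
S_new/S_old = (A_new/A_old)^z = 0.55^0.2413 = exp(0.2413 × -0.5978) = 0.8656

87%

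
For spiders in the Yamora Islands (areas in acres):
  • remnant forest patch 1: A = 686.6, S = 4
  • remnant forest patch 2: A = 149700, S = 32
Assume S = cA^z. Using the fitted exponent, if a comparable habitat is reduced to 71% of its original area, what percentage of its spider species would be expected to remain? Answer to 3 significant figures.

z = ln(32/4) / ln(149700/686.6) = 2.0794 / 5.3846 = 0.3862
S_new/S_old = (A_new/A_old)^z = 0.71^0.3862 = exp(0.3862 × -0.3425) = 0.8761

87.6%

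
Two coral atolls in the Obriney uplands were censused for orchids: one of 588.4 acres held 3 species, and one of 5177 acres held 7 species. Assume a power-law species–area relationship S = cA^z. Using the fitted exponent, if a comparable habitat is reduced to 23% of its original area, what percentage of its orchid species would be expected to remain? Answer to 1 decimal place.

z = ln(7/3) / ln(5177/588.4) = 0.8473 / 2.1746 = 0.3896
S_new/S_old = (A_new/A_old)^z = 0.23^0.3896 = exp(0.3896 × -1.4697) = 0.564

56.4%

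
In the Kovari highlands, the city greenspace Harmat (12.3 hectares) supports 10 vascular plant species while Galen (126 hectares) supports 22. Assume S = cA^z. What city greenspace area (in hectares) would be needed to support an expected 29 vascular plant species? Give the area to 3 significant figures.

285 hectares

z = ln(22/10) / ln(126/12.3) = 0.7885 / 2.3267 = 0.3389
c = 10 / 12.3^0.3389 = 10 / 2.341 = 4.272
A = (29/4.272)^(1/0.3389) ⇒ ln A = ln(6.788)/0.3389 = 5.6515
A = e^5.6515 ≈ 284.7 hectares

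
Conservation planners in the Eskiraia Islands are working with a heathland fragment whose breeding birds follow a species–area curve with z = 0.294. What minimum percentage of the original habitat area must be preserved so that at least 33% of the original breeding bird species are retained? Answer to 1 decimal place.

Need (A_new/A_old)^0.294 = 0.33, so A_new/A_old = 0.33^(1/0.294) = 0.33^3.401
ln(A_new/A_old) = ln 0.33 / 0.294 = -1.1087 / 0.294 = -3.7710
A_new/A_old = e^-3.7710 ≈ 0.02303

2.3%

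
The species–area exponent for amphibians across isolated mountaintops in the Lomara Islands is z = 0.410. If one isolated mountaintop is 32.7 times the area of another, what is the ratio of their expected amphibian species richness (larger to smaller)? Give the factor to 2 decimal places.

S₂/S₁ = (A₂/A₁)^z = 32.7^0.41
ln(S₂/S₁) = 0.41 × ln 32.7 = 0.41 × 3.4874 = 1.4298
S₂/S₁ = e^1.4298 ≈ 4.178

4.18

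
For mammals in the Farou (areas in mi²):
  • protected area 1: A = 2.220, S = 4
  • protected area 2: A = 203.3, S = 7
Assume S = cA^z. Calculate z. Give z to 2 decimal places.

Taking logs: ln S = ln c + z ln A, so z = (ln S₂ − ln S₁)/(ln A₂ − ln A₁).
z = ln(7/4) / ln(203.3/2.22) = ln(1.75) / ln(91.58) = 0.5596 / 4.5172 = 0.1239

0.12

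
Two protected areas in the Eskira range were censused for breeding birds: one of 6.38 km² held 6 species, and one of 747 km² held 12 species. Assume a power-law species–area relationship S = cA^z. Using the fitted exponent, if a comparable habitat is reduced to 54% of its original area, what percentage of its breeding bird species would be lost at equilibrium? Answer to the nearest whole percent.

9%

z = ln(12/6) / ln(747/6.38) = 0.6931 / 4.7629 = 0.1455
S_new/S_old = (A_new/A_old)^z = 0.54^0.1455 = exp(0.1455 × -0.6162) = 0.9142
Fraction lost = 1 − 0.9142 = 0.08577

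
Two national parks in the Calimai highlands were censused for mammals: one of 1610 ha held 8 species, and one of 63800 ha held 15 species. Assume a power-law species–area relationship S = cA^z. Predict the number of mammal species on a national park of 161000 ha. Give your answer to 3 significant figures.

17.6

z = ln(15/8) / ln(63800/1610) = 0.6286 / 3.6795 = 0.1708
c = 8 / 1610^0.1708 = 8 / 3.531 = 2.266
S₃ = 2.266 × 161000^0.1708 = 2.266 × 7.754 ≈ 17.57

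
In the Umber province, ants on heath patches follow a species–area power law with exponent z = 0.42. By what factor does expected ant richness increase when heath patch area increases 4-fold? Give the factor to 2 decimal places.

S₂/S₁ = (A₂/A₁)^z = 4^0.42
ln(S₂/S₁) = 0.42 × ln 4 = 0.42 × 1.3863 = 0.5822
S₂/S₁ = e^0.5822 ≈ 1.79

1.79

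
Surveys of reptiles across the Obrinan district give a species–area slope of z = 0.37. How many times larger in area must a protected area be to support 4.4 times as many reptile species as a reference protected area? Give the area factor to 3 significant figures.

54.8

(A₂/A₁)^0.37 = 4.4, so A₂/A₁ = 4.4^(1/0.37) = 4.4^2.703
ln(A₂/A₁) = ln 4.4 / 0.37 = 1.4816 / 0.37 = 4.0043
A₂/A₁ = e^4.0043 ≈ 54.84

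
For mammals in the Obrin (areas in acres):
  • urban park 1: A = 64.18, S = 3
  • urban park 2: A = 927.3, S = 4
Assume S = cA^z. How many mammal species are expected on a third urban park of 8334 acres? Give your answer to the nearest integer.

5

z = ln(4/3) / ln(927.3/64.18) = 0.2877 / 2.6706 = 0.1077
c = 3 / 64.18^0.1077 = 3 / 1.566 = 1.916
S₃ = 1.916 × 8334^0.1077 = 1.916 × 2.645 ≈ 5.067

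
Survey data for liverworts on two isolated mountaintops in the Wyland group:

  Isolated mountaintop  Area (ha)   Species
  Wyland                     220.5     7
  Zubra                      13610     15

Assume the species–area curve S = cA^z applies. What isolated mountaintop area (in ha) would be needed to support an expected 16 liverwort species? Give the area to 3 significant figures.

19300 ha

z = ln(15/7) / ln(13610/220.5) = 0.7621 / 4.1227 = 0.1849
c = 7 / 220.5^0.1849 = 7 / 2.712 = 2.582
A = (16/2.582)^(1/0.1849) ⇒ ln A = ln(6.198)/0.1849 = 9.8677
A = e^9.8677 ≈ 19296 ha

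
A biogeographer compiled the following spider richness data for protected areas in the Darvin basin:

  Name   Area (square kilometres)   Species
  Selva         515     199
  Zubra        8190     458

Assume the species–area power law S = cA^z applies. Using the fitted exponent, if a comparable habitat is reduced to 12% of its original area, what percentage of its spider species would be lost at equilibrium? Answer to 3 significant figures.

z = ln(458/199) / ln(8190/515) = 0.8336 / 2.7665 = 0.3013
S_new/S_old = (A_new/A_old)^z = 0.12^0.3013 = exp(0.3013 × -2.1203) = 0.5279
Fraction lost = 1 − 0.5279 = 0.4721

47.2%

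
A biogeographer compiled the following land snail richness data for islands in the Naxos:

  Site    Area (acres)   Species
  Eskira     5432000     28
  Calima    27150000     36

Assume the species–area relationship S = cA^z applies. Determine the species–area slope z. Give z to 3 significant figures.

0.156

Taking logs: ln S = ln c + z ln A, so z = (ln S₂ − ln S₁)/(ln A₂ − ln A₁).
z = ln(36/28) / ln(27150000/5432000) = ln(1.286) / ln(4.998) = 0.2513 / 1.6091 = 0.1562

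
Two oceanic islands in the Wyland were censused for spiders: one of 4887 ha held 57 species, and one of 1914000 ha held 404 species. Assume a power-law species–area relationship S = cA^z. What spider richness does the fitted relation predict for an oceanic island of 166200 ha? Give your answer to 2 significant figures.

180

z = ln(404/57) / ln(1914000/4887) = 1.9584 / 5.9704 = 0.3280
c = 57 / 4887^0.3280 = 57 / 16.22 = 3.514
S₃ = 3.514 × 166200^0.3280 = 3.514 × 51.57 ≈ 181.2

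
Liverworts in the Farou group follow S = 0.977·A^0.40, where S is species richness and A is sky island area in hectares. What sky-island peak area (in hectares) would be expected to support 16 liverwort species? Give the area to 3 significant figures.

1090 hectares

16 = 0.977 × A^0.4  ⇒  A^0.4 = 16/0.977 = 16.38
ln A = ln(16.38) / 0.4 = 2.7959 / 0.4 = 6.9896
A = e^6.9896 ≈ 1085 hectares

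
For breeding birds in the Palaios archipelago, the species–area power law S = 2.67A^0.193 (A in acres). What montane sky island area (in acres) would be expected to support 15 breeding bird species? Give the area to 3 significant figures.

15 = 2.67 × A^0.193  ⇒  A^0.193 = 15/2.67 = 5.618
ln A = ln(5.618) / 0.193 = 1.7260 / 0.193 = 8.9429
A = e^8.9429 ≈ 7653 acres

7650 acres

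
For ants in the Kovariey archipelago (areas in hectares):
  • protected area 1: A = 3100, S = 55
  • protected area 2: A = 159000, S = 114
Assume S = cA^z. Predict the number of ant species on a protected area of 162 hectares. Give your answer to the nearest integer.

32

z = ln(114/55) / ln(159000/3100) = 0.7289 / 3.9375 = 0.1851
c = 55 / 3100^0.1851 = 55 / 4.429 = 12.42
S₃ = 12.42 × 162^0.1851 = 12.42 × 2.564 ≈ 31.85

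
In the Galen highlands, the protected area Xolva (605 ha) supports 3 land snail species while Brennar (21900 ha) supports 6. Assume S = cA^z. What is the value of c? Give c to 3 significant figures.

0.871

z = ln(S₂/S₁) / ln(A₂/A₁) = ln(6/3) / ln(21900/605) = 0.6931 / 3.5890 = 0.1931
c = S₁ / A₁^z = 3 / 605^0.1931 = 3 / 3.445 = 0.8707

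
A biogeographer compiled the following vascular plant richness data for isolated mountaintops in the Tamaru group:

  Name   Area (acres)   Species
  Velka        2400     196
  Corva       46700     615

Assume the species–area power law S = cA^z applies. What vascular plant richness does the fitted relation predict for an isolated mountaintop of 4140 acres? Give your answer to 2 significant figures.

z = ln(615/196) / ln(46700/2400) = 1.1435 / 2.9683 = 0.3852
c = 196 / 2400^0.3852 = 196 / 20.05 = 9.774
S₃ = 9.774 × 4140^0.3852 = 9.774 × 24.74 ≈ 241.8

240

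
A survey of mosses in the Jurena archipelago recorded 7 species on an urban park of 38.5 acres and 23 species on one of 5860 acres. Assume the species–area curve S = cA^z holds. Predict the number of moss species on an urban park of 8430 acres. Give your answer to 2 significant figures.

25

z = ln(23/7) / ln(5860/38.5) = 1.1896 / 5.0252 = 0.2367
c = 7 / 38.5^0.2367 = 7 / 2.373 = 2.95
S₃ = 2.95 × 8430^0.2367 = 2.95 × 8.498 ≈ 25.07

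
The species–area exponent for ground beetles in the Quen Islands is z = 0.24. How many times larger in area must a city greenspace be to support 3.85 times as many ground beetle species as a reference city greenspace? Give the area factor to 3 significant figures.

(A₂/A₁)^0.24 = 3.85, so A₂/A₁ = 3.85^(1/0.24) = 3.85^4.167
ln(A₂/A₁) = ln 3.85 / 0.24 = 1.3481 / 0.24 = 5.6170
A₂/A₁ = e^5.6170 ≈ 275.1

275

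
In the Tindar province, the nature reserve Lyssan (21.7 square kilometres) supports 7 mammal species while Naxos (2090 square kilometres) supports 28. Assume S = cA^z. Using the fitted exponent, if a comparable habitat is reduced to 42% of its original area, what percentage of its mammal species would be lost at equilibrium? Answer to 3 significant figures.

23.1%

z = ln(28/7) / ln(2090/21.7) = 1.3863 / 4.5676 = 0.3035
S_new/S_old = (A_new/A_old)^z = 0.42^0.3035 = exp(0.3035 × -0.8675) = 0.7685
Fraction lost = 1 − 0.7685 = 0.2315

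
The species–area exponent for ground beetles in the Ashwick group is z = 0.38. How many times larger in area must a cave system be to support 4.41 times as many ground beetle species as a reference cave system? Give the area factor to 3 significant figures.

49.6

(A₂/A₁)^0.38 = 4.41, so A₂/A₁ = 4.41^(1/0.38) = 4.41^2.632
ln(A₂/A₁) = ln 4.41 / 0.38 = 1.4839 / 0.38 = 3.9049
A₂/A₁ = e^3.9049 ≈ 49.65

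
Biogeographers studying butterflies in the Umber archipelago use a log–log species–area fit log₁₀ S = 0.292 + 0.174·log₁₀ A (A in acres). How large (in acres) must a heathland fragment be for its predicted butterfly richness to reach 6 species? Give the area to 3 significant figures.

6 = 1.959 × A^0.174  ⇒  A^0.174 = 6/1.959 = 3.063
ln A = ln(3.063) / 0.174 = 1.1194 / 0.174 = 6.4334
A = e^6.4334 ≈ 622.3 acres

622 acres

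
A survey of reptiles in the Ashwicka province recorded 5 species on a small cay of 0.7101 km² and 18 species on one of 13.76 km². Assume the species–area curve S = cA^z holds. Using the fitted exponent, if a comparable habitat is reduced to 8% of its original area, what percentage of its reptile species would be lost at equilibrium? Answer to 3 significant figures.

66.4%

z = ln(18/5) / ln(13.76/0.7101) = 1.2809 / 2.9641 = 0.4321
S_new/S_old = (A_new/A_old)^z = 0.08^0.4321 = exp(0.4321 × -2.5257) = 0.3357
Fraction lost = 1 − 0.3357 = 0.6643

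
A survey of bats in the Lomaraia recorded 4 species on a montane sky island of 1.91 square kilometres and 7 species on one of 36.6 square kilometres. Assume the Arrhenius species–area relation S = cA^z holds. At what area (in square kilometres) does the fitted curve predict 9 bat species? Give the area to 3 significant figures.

138 square kilometres

z = ln(7/4) / ln(36.6/1.91) = 0.5596 / 2.9529 = 0.1895
c = 4 / 1.91^0.1895 = 4 / 1.13 = 3.538
A = (9/3.538)^(1/0.1895) ⇒ ln A = ln(2.544)/0.1895 = 4.9262
A = e^4.9262 ≈ 137.9 square kilometres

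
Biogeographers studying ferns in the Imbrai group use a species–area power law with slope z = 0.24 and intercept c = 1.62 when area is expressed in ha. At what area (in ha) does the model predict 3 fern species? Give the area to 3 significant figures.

13.0 ha

3 = 1.62 × A^0.24  ⇒  A^0.24 = 3/1.62 = 1.852
ln A = ln(1.852) / 0.24 = 0.6162 / 0.24 = 2.5674
A = e^2.5674 ≈ 13.03 ha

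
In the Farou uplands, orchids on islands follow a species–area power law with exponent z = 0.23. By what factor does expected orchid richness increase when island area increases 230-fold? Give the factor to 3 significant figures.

3.49

S₂/S₁ = (A₂/A₁)^z = 230^0.23
ln(S₂/S₁) = 0.23 × ln 230 = 0.23 × 5.4381 = 1.2508
S₂/S₁ = e^1.2508 ≈ 3.493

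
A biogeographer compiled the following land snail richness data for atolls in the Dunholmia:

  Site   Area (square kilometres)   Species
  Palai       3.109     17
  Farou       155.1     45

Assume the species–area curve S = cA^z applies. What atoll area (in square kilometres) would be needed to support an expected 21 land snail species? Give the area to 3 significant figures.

z = ln(45/17) / ln(155.1/3.109) = 0.9734 / 3.9098 = 0.2490
c = 17 / 3.109^0.2490 = 17 / 1.326 = 12.82
A = (21/12.82)^(1/0.2490) ⇒ ln A = ln(1.638)/0.2490 = 1.9830
A = e^1.9830 ≈ 7.265 square kilometres

7.26 square kilometres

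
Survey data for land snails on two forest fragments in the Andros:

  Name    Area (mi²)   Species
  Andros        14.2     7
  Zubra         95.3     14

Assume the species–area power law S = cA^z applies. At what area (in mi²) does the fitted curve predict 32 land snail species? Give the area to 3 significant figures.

923 mi²

z = ln(14/7) / ln(95.3/14.2) = 0.6931 / 1.9038 = 0.3641
c = 7 / 14.2^0.3641 = 7 / 2.627 = 2.664
A = (32/2.664)^(1/0.3641) ⇒ ln A = ln(12.01)/0.3641 = 6.8276
A = e^6.8276 ≈ 922.9 mi²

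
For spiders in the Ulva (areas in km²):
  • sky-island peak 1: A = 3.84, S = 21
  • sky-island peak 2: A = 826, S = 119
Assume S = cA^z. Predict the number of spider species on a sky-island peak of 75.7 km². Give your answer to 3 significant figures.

z = ln(119/21) / ln(826/3.84) = 1.7346 / 5.3711 = 0.3229
c = 21 / 3.84^0.3229 = 21 / 1.544 = 13.6
S₃ = 13.6 × 75.7^0.3229 = 13.6 × 4.044 ≈ 55

55.0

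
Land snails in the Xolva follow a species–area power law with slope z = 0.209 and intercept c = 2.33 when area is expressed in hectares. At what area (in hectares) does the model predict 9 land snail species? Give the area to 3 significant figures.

643 hectares

9 = 2.33 × A^0.209  ⇒  A^0.209 = 9/2.33 = 3.863
ln A = ln(3.863) / 0.209 = 1.3514 / 0.209 = 6.4658
A = e^6.4658 ≈ 642.8 hectares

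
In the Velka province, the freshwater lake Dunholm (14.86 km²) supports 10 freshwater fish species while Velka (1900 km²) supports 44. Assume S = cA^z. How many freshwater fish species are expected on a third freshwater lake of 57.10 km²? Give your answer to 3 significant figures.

z = ln(44/10) / ln(1900/14.86) = 1.4816 / 4.8509 = 0.3054
c = 10 / 14.86^0.3054 = 10 / 2.28 = 4.386
S₃ = 4.386 × 57.1^0.3054 = 4.386 × 3.44 ≈ 15.09

15.1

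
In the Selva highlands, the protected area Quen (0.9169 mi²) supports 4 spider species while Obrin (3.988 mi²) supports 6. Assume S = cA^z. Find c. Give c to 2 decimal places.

z = ln(S₂/S₁) / ln(A₂/A₁) = ln(6/4) / ln(3.988/0.9169) = 0.4055 / 1.4700 = 0.2758
c = S₁ / A₁^z = 4 / 0.9169^0.2758 = 4 / 0.9764 = 4.097

4.10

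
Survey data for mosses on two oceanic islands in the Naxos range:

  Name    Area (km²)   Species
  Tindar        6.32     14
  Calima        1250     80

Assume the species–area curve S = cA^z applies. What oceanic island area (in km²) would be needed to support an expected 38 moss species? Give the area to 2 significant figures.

130 km²

z = ln(80/14) / ln(1250/6.32) = 1.7430 / 5.2872 = 0.3297
c = 14 / 6.32^0.3297 = 14 / 1.836 = 7.624
A = (38/7.624)^(1/0.3297) ⇒ ln A = ln(4.984)/0.3297 = 4.8727
A = e^4.8727 ≈ 130.7 km²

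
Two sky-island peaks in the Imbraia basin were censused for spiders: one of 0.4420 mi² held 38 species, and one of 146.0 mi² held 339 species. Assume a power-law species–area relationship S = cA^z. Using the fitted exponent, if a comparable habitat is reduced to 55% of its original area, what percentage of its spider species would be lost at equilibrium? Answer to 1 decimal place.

z = ln(339/38) / ln(146/0.442) = 2.1884 / 5.8001 = 0.3773
S_new/S_old = (A_new/A_old)^z = 0.55^0.3773 = exp(0.3773 × -0.5978) = 0.7981
Fraction lost = 1 − 0.7981 = 0.2019

20.2%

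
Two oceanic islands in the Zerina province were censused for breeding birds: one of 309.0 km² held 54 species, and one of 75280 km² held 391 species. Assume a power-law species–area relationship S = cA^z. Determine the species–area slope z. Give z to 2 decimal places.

Taking logs: ln S = ln c + z ln A, so z = (ln S₂ − ln S₁)/(ln A₂ − ln A₁).
z = ln(391/54) / ln(75280/309) = ln(7.241) / ln(243.6) = 1.9797 / 5.4956 = 0.3602

0.36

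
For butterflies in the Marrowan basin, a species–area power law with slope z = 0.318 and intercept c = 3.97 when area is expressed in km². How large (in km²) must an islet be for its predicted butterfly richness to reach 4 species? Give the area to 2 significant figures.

4 = 3.97 × A^0.318  ⇒  A^0.318 = 4/3.97 = 1.008
ln A = ln(1.008) / 0.318 = 0.0075 / 0.318 = 0.0237
A = e^0.0237 ≈ 1.024 km²

1.0 km²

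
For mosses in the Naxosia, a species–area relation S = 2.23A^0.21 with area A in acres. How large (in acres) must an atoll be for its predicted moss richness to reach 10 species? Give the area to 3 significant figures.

10 = 2.23 × A^0.21  ⇒  A^0.21 = 10/2.23 = 4.484
ln A = ln(4.484) / 0.21 = 1.5006 / 0.21 = 7.1456
A = e^7.1456 ≈ 1269 acres

1270 acres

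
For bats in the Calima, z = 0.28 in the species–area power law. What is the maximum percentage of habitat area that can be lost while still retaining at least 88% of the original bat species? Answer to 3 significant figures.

Need (A_new/A_old)^0.28 = 0.88, so A_new/A_old = 0.88^(1/0.28) = 0.88^3.571
ln(A_new/A_old) = ln 0.88 / 0.28 = -0.1278 / 0.28 = -0.4565
A_new/A_old = e^-0.4565 ≈ 0.6335
Fraction that can be lost = 1 − 0.6335 = 0.3665

36.7%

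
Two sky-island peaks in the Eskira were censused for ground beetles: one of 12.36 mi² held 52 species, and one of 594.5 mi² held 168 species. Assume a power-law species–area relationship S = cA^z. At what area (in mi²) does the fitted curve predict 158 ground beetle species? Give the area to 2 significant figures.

490 mi²

z = ln(168/52) / ln(594.5/12.36) = 1.1727 / 3.8733 = 0.3028
c = 52 / 12.36^0.3028 = 52 / 2.141 = 24.29
A = (158/24.29)^(1/0.3028) ⇒ ln A = ln(6.506)/0.3028 = 6.1850
A = e^6.1850 ≈ 485.4 mi²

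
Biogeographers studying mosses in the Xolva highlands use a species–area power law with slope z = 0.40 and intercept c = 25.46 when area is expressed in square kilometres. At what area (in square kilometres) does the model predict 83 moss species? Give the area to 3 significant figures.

19.2 square kilometres

83 = 25.46 × A^0.4  ⇒  A^0.4 = 83/25.46 = 3.26
ln A = ln(3.26) / 0.4 = 1.1817 / 0.4 = 2.9543
A = e^2.9543 ≈ 19.19 square kilometres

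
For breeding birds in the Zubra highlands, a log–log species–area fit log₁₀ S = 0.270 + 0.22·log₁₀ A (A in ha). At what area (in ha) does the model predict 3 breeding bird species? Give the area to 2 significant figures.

8.7 ha

3 = 1.862 × A^0.22  ⇒  A^0.22 = 3/1.862 = 1.611
ln A = ln(1.611) / 0.22 = 0.4769 / 0.22 = 2.1678
A = e^2.1678 ≈ 8.739 ha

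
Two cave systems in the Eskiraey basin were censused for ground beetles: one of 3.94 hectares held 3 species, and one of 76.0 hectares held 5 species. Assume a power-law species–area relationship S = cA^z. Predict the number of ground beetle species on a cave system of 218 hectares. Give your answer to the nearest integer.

6

z = ln(5/3) / ln(76/3.94) = 0.5108 / 2.9596 = 0.1726
c = 3 / 3.94^0.1726 = 3 / 1.267 = 2.368
S₃ = 2.368 × 218^0.1726 = 2.368 × 2.533 ≈ 5.997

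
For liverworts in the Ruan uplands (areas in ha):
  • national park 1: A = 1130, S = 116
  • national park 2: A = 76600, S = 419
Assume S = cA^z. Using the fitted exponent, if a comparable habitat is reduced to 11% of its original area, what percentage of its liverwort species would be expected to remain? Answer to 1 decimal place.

51.1%

z = ln(419/116) / ln(76600/1130) = 1.2843 / 4.2164 = 0.3046
S_new/S_old = (A_new/A_old)^z = 0.11^0.3046 = exp(0.3046 × -2.2073) = 0.5105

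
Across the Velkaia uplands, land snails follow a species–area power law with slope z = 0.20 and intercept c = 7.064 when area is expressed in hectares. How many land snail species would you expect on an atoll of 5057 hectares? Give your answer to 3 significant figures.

S = 7.064 × 5057^0.2 = 7.064 × 5.505 ≈ 38.89

38.9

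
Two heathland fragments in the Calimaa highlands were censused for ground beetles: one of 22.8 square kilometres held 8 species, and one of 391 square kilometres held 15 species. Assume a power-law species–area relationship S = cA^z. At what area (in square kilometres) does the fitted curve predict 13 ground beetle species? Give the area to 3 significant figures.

205 square kilometres

z = ln(15/8) / ln(391/22.8) = 0.6286 / 2.8419 = 0.2212
c = 8 / 22.8^0.2212 = 8 / 1.997 = 4.006
A = (13/4.006)^(1/0.2212) ⇒ ln A = ln(3.245)/0.2212 = 5.3217
A = e^5.3217 ≈ 204.7 square kilometres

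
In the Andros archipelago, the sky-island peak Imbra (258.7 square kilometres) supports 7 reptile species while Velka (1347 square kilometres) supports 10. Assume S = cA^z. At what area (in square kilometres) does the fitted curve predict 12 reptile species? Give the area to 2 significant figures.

z = ln(10/7) / ln(1347/258.7) = 0.3567 / 1.6500 = 0.2162
c = 7 / 258.7^0.2162 = 7 / 3.323 = 2.106
A = (12/2.106)^(1/0.2162) ⇒ ln A = ln(5.697)/0.2162 = 8.0490
A = e^8.0490 ≈ 3131 square kilometres

3100 square kilometres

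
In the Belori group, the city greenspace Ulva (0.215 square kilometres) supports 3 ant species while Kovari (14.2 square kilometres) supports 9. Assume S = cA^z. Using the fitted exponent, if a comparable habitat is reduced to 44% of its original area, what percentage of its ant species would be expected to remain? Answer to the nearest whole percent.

z = ln(9/3) / ln(14.2/0.215) = 1.0986 / 4.1904 = 0.2622
S_new/S_old = (A_new/A_old)^z = 0.44^0.2622 = exp(0.2622 × -0.8210) = 0.8063

81%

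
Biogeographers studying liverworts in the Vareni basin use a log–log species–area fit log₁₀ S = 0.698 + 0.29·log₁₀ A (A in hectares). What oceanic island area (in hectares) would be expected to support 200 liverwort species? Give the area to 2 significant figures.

340000 hectares

200 = 4.989 × A^0.29  ⇒  A^0.29 = 200/4.989 = 40.09
ln A = ln(40.09) / 0.29 = 3.6911 / 0.29 = 12.7280
A = e^12.7280 ≈ 337046 hectares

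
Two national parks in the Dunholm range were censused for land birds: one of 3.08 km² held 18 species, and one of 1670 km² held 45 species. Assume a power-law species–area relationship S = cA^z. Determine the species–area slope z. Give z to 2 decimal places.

0.15

Taking logs: ln S = ln c + z ln A, so z = (ln S₂ − ln S₁)/(ln A₂ − ln A₁).
z = ln(45/18) / ln(1670/3.08) = ln(2.5) / ln(542.2) = 0.9163 / 6.2956 = 0.1455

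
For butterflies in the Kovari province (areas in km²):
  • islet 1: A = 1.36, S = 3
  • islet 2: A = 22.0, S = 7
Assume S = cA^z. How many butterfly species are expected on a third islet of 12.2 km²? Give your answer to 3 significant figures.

5.85

z = ln(7/3) / ln(22/1.36) = 0.8473 / 2.7836 = 0.3044
c = 3 / 1.36^0.3044 = 3 / 1.098 = 2.732
S₃ = 2.732 × 12.2^0.3044 = 2.732 × 2.141 ≈ 5.85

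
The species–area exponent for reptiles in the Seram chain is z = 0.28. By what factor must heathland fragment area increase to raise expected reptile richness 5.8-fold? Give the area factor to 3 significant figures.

(A₂/A₁)^0.28 = 5.8, so A₂/A₁ = 5.8^(1/0.28) = 5.8^3.571
ln(A₂/A₁) = ln 5.8 / 0.28 = 1.7579 / 0.28 = 6.2781
A₂/A₁ = e^6.2781 ≈ 532.8

533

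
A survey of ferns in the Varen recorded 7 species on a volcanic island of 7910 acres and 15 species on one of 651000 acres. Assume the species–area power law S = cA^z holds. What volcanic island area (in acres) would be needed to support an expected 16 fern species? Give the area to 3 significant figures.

946000 acres

z = ln(15/7) / ln(651000/7910) = 0.7621 / 4.4104 = 0.1728
c = 7 / 7910^0.1728 = 7 / 4.717 = 1.484
A = (16/1.484)^(1/0.1728) ⇒ ln A = ln(10.78)/0.1728 = 13.7597
A = e^13.7597 ≈ 945755 acres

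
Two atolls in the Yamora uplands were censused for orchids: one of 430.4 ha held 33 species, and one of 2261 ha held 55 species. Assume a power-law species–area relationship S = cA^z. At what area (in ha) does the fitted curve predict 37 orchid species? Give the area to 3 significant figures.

z = ln(55/33) / ln(2261/430.4) = 0.5108 / 1.6588 = 0.3079
c = 33 / 430.4^0.3079 = 33 / 6.473 = 5.098
A = (37/5.098)^(1/0.3079) ⇒ ln A = ln(7.257)/0.3079 = 6.4362
A = e^6.4362 ≈ 624.1 ha

624 ha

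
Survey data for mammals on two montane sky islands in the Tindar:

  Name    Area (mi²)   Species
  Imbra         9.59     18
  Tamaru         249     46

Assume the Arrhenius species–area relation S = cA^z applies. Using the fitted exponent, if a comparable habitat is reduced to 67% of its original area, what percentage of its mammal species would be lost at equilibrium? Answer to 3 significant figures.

10.9%

z = ln(46/18) / ln(249/9.59) = 0.9383 / 3.2567 = 0.2881
S_new/S_old = (A_new/A_old)^z = 0.67^0.2881 = exp(0.2881 × -0.4005) = 0.891
Fraction lost = 1 − 0.891 = 0.109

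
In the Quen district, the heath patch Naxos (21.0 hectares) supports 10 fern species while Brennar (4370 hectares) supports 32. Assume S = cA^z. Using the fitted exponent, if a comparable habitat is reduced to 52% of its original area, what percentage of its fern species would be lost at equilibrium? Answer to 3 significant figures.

z = ln(32/10) / ln(4370/21) = 1.1632 / 5.3380 = 0.2179
S_new/S_old = (A_new/A_old)^z = 0.52^0.2179 = exp(0.2179 × -0.6539) = 0.8672
Fraction lost = 1 − 0.8672 = 0.1328

13.3%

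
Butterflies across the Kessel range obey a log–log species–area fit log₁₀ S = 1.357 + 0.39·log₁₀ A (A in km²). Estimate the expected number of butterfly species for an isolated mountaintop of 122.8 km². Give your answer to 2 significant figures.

150

S = 22.75 × 122.8^0.39
ln S = ln 22.75 + 0.39 × ln 122.8 = 3.1246 + 0.39 × 4.8106 = 5.0007
S = e^5.0007 ≈ 148.5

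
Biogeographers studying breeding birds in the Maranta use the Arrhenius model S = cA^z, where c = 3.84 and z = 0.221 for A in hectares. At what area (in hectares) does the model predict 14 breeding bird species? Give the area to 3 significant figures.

14 = 3.84 × A^0.221  ⇒  A^0.221 = 14/3.84 = 3.646
ln A = ln(3.646) / 0.221 = 1.2936 / 0.221 = 5.8533
A = e^5.8533 ≈ 348.4 hectares

348 hectares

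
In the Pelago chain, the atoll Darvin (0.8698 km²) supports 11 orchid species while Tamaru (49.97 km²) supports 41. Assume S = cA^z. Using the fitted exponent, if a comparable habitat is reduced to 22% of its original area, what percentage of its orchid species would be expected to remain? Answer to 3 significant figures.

61.2%

z = ln(41/11) / ln(49.97/0.8698) = 1.3157 / 4.0509 = 0.3248
S_new/S_old = (A_new/A_old)^z = 0.22^0.3248 = exp(0.3248 × -1.5141) = 0.6115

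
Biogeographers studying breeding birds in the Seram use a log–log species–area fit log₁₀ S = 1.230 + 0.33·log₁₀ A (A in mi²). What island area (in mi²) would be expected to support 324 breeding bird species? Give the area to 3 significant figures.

324 = 16.98 × A^0.33  ⇒  A^0.33 = 324/16.98 = 19.08
ln A = ln(19.08) / 0.33 = 2.9486 / 0.33 = 8.9350
A = e^8.9350 ≈ 7593 mi²

7590 mi²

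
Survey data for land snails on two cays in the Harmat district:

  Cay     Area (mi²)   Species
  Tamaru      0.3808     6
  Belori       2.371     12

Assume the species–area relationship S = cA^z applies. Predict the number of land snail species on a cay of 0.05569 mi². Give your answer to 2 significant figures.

2.9

z = ln(12/6) / ln(2.371/0.3808) = 0.6931 / 1.8288 = 0.3790
c = 6 / 0.3808^0.3790 = 6 / 0.6935 = 8.651
S₃ = 8.651 × 0.05569^0.3790 = 8.651 × 0.3347 ≈ 2.895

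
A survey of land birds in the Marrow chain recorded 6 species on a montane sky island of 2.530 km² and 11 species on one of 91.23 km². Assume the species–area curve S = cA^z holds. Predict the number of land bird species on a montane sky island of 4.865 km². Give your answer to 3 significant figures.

z = ln(11/6) / ln(91.23/2.53) = 0.6061 / 3.5852 = 0.1691
c = 6 / 2.53^0.1691 = 6 / 1.17 = 5.129
S₃ = 5.129 × 4.865^0.1691 = 5.129 × 1.307 ≈ 6.701

6.70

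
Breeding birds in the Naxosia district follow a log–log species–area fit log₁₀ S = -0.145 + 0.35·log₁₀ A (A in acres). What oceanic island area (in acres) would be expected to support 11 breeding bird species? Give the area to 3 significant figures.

11 = 0.7161 × A^0.35  ⇒  A^0.35 = 11/0.7161 = 15.36
ln A = ln(15.36) / 0.35 = 2.7318 / 0.35 = 7.8051
A = e^7.8051 ≈ 2453 acres

2450 acres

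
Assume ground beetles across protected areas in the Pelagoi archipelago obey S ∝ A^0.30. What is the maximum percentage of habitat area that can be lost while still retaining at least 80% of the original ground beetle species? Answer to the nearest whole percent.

52%

Need (A_new/A_old)^0.3 = 0.8, so A_new/A_old = 0.8^(1/0.3) = 0.8^3.333
ln(A_new/A_old) = ln 0.8 / 0.3 = -0.2231 / 0.3 = -0.7438
A_new/A_old = e^-0.7438 ≈ 0.4753
Fraction that can be lost = 1 − 0.4753 = 0.5247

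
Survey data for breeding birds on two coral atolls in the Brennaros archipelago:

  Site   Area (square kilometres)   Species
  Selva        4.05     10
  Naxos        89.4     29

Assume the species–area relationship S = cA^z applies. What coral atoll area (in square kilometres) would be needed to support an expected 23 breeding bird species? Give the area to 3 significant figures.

z = ln(29/10) / ln(89.4/4.05) = 1.0647 / 3.0944 = 0.3441
c = 10 / 4.05^0.3441 = 10 / 1.618 = 6.18
A = (23/6.18)^(1/0.3441) ⇒ ln A = ln(3.722)/0.3441 = 3.8194
A = e^3.8194 ≈ 45.58 square kilometres

45.6 square kilometres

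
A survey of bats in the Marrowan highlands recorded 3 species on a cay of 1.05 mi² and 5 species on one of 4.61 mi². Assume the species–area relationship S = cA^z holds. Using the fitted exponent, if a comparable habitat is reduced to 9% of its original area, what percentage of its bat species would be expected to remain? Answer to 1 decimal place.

z = ln(5/3) / ln(4.61/1.05) = 0.5108 / 1.4794 = 0.3453
S_new/S_old = (A_new/A_old)^z = 0.09^0.3453 = exp(0.3453 × -2.4079) = 0.4354

43.5%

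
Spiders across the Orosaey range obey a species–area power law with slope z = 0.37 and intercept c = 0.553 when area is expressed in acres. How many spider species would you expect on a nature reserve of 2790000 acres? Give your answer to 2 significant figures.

S = 0.553 × 2790000^0.37 = 0.553 × 242.6 ≈ 134.2

130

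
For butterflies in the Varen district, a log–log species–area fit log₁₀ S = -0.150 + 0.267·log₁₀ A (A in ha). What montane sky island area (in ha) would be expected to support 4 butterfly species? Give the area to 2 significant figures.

4 = 0.7079 × A^0.267  ⇒  A^0.267 = 4/0.7079 = 5.65
ln A = ln(5.65) / 0.267 = 1.7317 / 0.267 = 6.4857
A = e^6.4857 ≈ 655.7 ha

660 ha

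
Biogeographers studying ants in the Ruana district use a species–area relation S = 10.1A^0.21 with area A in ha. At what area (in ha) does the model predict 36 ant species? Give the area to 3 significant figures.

36 = 10.1 × A^0.21  ⇒  A^0.21 = 36/10.1 = 3.564
ln A = ln(3.564) / 0.21 = 1.2710 / 0.21 = 6.0523
A = e^6.0523 ≈ 425.1 ha

425 ha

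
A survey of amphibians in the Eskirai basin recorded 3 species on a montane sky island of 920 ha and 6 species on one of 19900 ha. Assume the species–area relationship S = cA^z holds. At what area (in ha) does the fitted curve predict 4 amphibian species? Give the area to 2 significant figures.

3300 ha

z = ln(6/3) / ln(19900/920) = 0.6931 / 3.0741 = 0.2255
c = 3 / 920^0.2255 = 3 / 4.659 = 0.6439
A = (4/0.6439)^(1/0.2255) ⇒ ln A = ln(6.212)/0.2255 = 8.1002
A = e^8.1002 ≈ 3295 ha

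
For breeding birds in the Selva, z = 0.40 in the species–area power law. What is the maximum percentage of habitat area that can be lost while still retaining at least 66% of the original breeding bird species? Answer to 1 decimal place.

64.6%

Need (A_new/A_old)^0.4 = 0.66, so A_new/A_old = 0.66^(1/0.4) = 0.66^2.5
ln(A_new/A_old) = ln 0.66 / 0.4 = -0.4155 / 0.4 = -1.0388
A_new/A_old = e^-1.0388 ≈ 0.3539
Fraction that can be lost = 1 − 0.3539 = 0.6461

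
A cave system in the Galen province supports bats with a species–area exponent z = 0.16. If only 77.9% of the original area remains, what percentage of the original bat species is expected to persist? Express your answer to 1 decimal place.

96.1%

S_new/S_old = (A_new/A_old)^z = 0.779^0.16
= exp(0.16 × ln 0.779) = exp(0.16 × -0.2497) = exp(-0.0400) ≈ 0.9608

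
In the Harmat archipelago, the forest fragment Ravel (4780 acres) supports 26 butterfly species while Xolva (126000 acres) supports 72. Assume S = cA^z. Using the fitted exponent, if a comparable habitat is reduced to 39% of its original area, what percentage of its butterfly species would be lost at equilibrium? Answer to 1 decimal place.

25.4%

z = ln(72/26) / ln(126000/4780) = 1.0186 / 3.2718 = 0.3113
S_new/S_old = (A_new/A_old)^z = 0.39^0.3113 = exp(0.3113 × -0.9416) = 0.7459
Fraction lost = 1 − 0.7459 = 0.2541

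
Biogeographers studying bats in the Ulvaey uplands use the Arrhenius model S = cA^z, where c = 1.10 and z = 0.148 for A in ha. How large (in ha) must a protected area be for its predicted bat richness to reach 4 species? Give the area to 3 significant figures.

4 = 1.1 × A^0.148  ⇒  A^0.148 = 4/1.1 = 3.636
ln A = ln(3.636) / 0.148 = 1.2910 / 0.148 = 8.7229
A = e^8.7229 ≈ 6142 ha

6140 ha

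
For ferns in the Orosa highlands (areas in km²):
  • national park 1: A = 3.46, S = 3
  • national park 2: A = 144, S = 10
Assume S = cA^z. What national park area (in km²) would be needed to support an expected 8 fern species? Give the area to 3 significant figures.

72.2 km²

z = ln(10/3) / ln(144/3.46) = 1.2040 / 3.7285 = 0.3229
c = 3 / 3.46^0.3229 = 3 / 1.493 = 2.009
A = (8/2.009)^(1/0.3229) ⇒ ln A = ln(3.981)/0.3229 = 4.2788
A = e^4.2788 ≈ 72.15 km²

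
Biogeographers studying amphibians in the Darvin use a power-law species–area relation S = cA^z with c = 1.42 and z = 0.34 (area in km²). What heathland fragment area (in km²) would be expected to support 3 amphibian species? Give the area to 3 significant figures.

3 = 1.42 × A^0.34  ⇒  A^0.34 = 3/1.42 = 2.113
ln A = ln(2.113) / 0.34 = 0.7480 / 0.34 = 2.1999
A = e^2.1999 ≈ 9.024 km²

9.02 km²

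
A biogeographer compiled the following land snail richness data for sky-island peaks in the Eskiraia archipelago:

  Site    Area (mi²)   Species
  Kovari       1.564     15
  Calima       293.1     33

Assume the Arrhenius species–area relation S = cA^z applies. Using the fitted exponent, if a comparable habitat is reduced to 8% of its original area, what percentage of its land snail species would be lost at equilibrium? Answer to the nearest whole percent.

z = ln(33/15) / ln(293.1/1.564) = 0.7885 / 5.2333 = 0.1507
S_new/S_old = (A_new/A_old)^z = 0.08^0.1507 = exp(0.1507 × -2.5257) = 0.6835
Fraction lost = 1 − 0.6835 = 0.3165

32%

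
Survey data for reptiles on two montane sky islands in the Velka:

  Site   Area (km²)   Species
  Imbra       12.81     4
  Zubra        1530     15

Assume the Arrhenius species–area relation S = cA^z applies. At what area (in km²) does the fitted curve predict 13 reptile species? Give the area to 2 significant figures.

910 km²

z = ln(15/4) / ln(1530/12.81) = 1.3218 / 4.7828 = 0.2764
c = 4 / 12.81^0.2764 = 4 / 2.023 = 1.977
A = (13/1.977)^(1/0.2764) ⇒ ln A = ln(6.576)/0.2764 = 6.8152
A = e^6.8152 ≈ 911.6 km²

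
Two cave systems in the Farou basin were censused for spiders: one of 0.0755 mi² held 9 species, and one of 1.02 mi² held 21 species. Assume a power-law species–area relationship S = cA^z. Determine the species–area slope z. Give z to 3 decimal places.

Taking logs: ln S = ln c + z ln A, so z = (ln S₂ − ln S₁)/(ln A₂ − ln A₁).
z = ln(21/9) / ln(1.02/0.0755) = ln(2.333) / ln(13.51) = 0.8473 / 2.6034 = 0.3255

0.325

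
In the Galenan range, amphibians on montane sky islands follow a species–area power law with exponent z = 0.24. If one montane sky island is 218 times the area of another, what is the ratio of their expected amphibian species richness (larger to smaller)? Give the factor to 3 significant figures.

3.64

S₂/S₁ = (A₂/A₁)^z = 218^0.24
ln(S₂/S₁) = 0.24 × ln 218 = 0.24 × 5.3845 = 1.2923
S₂/S₁ = e^1.2923 ≈ 3.641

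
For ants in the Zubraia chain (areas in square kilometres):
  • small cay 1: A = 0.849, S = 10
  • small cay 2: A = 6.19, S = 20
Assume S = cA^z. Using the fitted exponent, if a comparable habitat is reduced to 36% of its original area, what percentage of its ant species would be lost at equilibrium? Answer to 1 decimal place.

z = ln(20/10) / ln(6.19/0.849) = 0.6931 / 1.9866 = 0.3489
S_new/S_old = (A_new/A_old)^z = 0.36^0.3489 = exp(0.3489 × -1.0217) = 0.7002
Fraction lost = 1 − 0.7002 = 0.2998

30.0%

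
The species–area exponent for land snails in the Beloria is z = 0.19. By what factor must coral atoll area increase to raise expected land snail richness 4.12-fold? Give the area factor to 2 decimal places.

(A₂/A₁)^0.19 = 4.12, so A₂/A₁ = 4.12^(1/0.19) = 4.12^5.263
ln(A₂/A₁) = ln 4.12 / 0.19 = 1.4159 / 0.19 = 7.4519
A₂/A₁ = e^7.4519 ≈ 1723

1723.06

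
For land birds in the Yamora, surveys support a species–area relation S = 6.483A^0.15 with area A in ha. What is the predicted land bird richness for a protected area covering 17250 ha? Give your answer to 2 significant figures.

28

S = 6.483 × 17250^0.15
ln S = ln 6.483 + 0.15 × ln 17250 = 1.8692 + 0.15 × 9.7556 = 3.3325
S = e^3.3325 ≈ 28.01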